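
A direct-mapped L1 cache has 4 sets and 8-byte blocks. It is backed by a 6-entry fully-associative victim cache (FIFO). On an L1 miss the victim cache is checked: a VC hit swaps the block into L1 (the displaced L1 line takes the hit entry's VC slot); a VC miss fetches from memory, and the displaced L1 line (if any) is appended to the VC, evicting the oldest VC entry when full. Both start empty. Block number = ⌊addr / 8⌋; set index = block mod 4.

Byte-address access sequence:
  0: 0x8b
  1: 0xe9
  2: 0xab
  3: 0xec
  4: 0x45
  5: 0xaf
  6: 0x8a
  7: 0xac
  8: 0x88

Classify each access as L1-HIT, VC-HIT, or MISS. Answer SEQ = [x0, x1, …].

#0 0x8b→b17/s1 MISS; vc=[]
#1 0xe9→b29/s1 MISS; vc=[17]
#2 0xab→b21/s1 MISS; vc=[17,29]
#3 0xec→b29/s1 VC-HIT; vc=[17,21]
#4 0x45→b8/s0 MISS; vc=[17,21]
#5 0xaf→b21/s1 VC-HIT; vc=[17,29]
#6 0x8a→b17/s1 VC-HIT; vc=[21,29]
#7 0xac→b21/s1 VC-HIT; vc=[17,29]
#8 0x88→b17/s1 VC-HIT; vc=[21,29]

SEQ = [MISS, MISS, MISS, VC-HIT, MISS, VC-HIT, VC-HIT, VC-HIT, VC-HIT]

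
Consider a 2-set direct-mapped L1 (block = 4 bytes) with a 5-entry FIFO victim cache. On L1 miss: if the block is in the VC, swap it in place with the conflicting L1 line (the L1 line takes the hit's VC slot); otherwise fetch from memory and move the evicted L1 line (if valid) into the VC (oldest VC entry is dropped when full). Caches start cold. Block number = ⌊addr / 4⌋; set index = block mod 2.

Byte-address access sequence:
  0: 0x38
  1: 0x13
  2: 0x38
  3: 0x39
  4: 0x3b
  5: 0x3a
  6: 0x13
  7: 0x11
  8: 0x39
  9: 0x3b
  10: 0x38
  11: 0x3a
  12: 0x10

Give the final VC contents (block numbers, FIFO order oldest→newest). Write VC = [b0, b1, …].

#0 0x38→b14/s0 MISS; vc=[]
#1 0x13→b4/s0 MISS; vc=[14]
#2 0x38→b14/s0 VC-HIT; vc=[4]
#3 0x39→b14/s0 L1-HIT; vc=[4]
#4 0x3b→b14/s0 L1-HIT; vc=[4]
#5 0x3a→b14/s0 L1-HIT; vc=[4]
#6 0x13→b4/s0 VC-HIT; vc=[14]
#7 0x11→b4/s0 L1-HIT; vc=[14]
#8 0x39→b14/s0 VC-HIT; vc=[4]
#9 0x3b→b14/s0 L1-HIT; vc=[4]
#10 0x38→b14/s0 L1-HIT; vc=[4]
#11 0x3a→b14/s0 L1-HIT; vc=[4]
#12 0x10→b4/s0 VC-HIT; vc=[14]

VC = [14]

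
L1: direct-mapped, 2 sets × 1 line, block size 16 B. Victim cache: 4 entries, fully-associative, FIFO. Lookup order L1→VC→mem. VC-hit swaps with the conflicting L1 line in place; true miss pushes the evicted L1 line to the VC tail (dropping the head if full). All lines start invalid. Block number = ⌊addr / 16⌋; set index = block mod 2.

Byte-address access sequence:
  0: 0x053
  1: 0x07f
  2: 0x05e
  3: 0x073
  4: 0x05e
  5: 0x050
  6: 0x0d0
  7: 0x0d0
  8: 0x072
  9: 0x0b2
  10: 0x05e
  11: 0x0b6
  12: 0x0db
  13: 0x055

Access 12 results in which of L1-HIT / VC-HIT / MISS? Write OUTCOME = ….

#0 0x53→b5/s1 MISS; vc=[]
#1 0x7f→b7/s1 MISS; vc=[5]
#2 0x5e→b5/s1 VC-HIT; vc=[7]
#3 0x73→b7/s1 VC-HIT; vc=[5]
#4 0x5e→b5/s1 VC-HIT; vc=[7]
#5 0x50→b5/s1 L1-HIT; vc=[7]
#6 0xd0→b13/s1 MISS; vc=[7,5]
#7 0xd0→b13/s1 L1-HIT; vc=[7,5]
#8 0x72→b7/s1 VC-HIT; vc=[13,5]
#9 0xb2→b11/s1 MISS; vc=[13,5,7]
#10 0x5e→b5/s1 VC-HIT; vc=[13,11,7]
#11 0xb6→b11/s1 VC-HIT; vc=[13,5,7]
#12 0xdb→b13/s1 VC-HIT; vc=[11,5,7]
#13 0x55→b5/s1 VC-HIT; vc=[11,13,7]

OUTCOME = VC-HIT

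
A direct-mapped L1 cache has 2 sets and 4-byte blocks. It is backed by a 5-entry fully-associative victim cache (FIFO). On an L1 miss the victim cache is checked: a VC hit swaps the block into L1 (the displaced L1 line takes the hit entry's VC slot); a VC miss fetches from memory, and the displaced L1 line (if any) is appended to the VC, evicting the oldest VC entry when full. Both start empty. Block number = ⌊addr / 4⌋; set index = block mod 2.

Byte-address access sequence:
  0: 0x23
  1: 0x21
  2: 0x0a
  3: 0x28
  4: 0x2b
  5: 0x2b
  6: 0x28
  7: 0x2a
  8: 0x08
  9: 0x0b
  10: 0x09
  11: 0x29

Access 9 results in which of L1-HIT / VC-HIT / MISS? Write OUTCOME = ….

OUTCOME = L1-HIT

  [0] addr=0x23 blk=8 s=0: MISS | VC []
  [1] addr=0x21 blk=8 s=0: L1-HIT | VC []
  [2] addr=0xa blk=2 s=0: MISS | VC [8]
  [3] addr=0x28 blk=10 s=0: MISS | VC [8, 2]
  [4] addr=0x2b blk=10 s=0: L1-HIT | VC [8, 2]
  [5] addr=0x2b blk=10 s=0: L1-HIT | VC [8, 2]
  [6] addr=0x28 blk=10 s=0: L1-HIT | VC [8, 2]
  [7] addr=0x2a blk=10 s=0: L1-HIT | VC [8, 2]
  [8] addr=0x8 blk=2 s=0: VC-HIT | VC [8, 10]
  [9] addr=0xb blk=2 s=0: L1-HIT | VC [8, 10]
  [10] addr=0x9 blk=2 s=0: L1-HIT | VC [8, 10]
  [11] addr=0x29 blk=10 s=0: VC-HIT | VC [8, 2]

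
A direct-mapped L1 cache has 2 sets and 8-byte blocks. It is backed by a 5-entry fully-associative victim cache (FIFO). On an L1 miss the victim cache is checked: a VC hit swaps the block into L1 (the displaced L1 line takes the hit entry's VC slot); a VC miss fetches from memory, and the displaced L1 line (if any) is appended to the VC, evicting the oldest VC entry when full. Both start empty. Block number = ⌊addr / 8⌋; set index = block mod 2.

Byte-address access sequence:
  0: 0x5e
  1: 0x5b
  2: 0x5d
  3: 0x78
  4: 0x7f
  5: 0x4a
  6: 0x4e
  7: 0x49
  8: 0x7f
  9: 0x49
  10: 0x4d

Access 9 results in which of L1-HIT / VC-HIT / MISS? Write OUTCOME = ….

OUTCOME = VC-HIT

0: 0x5e (blk 11, set 1) → MISS  vc=[]
1: 0x5b (blk 11, set 1) → L1-HIT  vc=[]
2: 0x5d (blk 11, set 1) → L1-HIT  vc=[]
3: 0x78 (blk 15, set 1) → MISS  vc=[11]
4: 0x7f (blk 15, set 1) → L1-HIT  vc=[11]
5: 0x4a (blk 9, set 1) → MISS  vc=[11, 15]
6: 0x4e (blk 9, set 1) → L1-HIT  vc=[11, 15]
7: 0x49 (blk 9, set 1) → L1-HIT  vc=[11, 15]
8: 0x7f (blk 15, set 1) → VC-HIT  vc=[11, 9]
9: 0x49 (blk 9, set 1) → VC-HIT  vc=[11, 15]
10: 0x4d (blk 9, set 1) → L1-HIT  vc=[11, 15]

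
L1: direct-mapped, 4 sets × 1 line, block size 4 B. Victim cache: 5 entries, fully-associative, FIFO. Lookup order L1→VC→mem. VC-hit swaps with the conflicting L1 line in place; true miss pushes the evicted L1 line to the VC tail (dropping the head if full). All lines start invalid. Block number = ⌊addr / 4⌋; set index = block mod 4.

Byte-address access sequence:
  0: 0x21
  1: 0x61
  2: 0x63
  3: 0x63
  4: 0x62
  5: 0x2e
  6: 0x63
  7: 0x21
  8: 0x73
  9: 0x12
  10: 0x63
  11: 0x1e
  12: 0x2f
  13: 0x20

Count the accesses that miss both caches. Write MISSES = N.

MISSES = 6

#0 0x21→b8/s0 MISS; vc=[]
#1 0x61→b24/s0 MISS; vc=[8]
#2 0x63→b24/s0 L1-HIT; vc=[8]
#3 0x63→b24/s0 L1-HIT; vc=[8]
#4 0x62→b24/s0 L1-HIT; vc=[8]
#5 0x2e→b11/s3 MISS; vc=[8]
#6 0x63→b24/s0 L1-HIT; vc=[8]
#7 0x21→b8/s0 VC-HIT; vc=[24]
#8 0x73→b28/s0 MISS; vc=[24,8]
#9 0x12→b4/s0 MISS; vc=[24,8,28]
#10 0x63→b24/s0 VC-HIT; vc=[4,8,28]
#11 0x1e→b7/s3 MISS; vc=[4,8,28,11]
#12 0x2f→b11/s3 VC-HIT; vc=[4,8,28,7]
#13 0x20→b8/s0 VC-HIT; vc=[4,24,28,7]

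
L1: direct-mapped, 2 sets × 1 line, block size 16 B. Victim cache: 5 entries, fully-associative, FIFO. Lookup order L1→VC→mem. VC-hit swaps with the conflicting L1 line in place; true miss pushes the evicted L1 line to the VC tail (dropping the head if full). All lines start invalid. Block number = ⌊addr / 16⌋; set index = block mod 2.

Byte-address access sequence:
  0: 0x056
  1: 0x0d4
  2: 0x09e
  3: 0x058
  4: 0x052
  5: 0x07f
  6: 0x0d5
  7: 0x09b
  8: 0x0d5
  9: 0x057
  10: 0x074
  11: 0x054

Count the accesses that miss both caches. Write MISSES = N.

0: 0x56 (blk 5, set 1) → MISS  vc=[]
1: 0xd4 (blk 13, set 1) → MISS  vc=[5]
2: 0x9e (blk 9, set 1) → MISS  vc=[5, 13]
3: 0x58 (blk 5, set 1) → VC-HIT  vc=[9, 13]
4: 0x52 (blk 5, set 1) → L1-HIT  vc=[9, 13]
5: 0x7f (blk 7, set 1) → MISS  vc=[9, 13, 5]
6: 0xd5 (blk 13, set 1) → VC-HIT  vc=[9, 7, 5]
7: 0x9b (blk 9, set 1) → VC-HIT  vc=[13, 7, 5]
8: 0xd5 (blk 13, set 1) → VC-HIT  vc=[9, 7, 5]
9: 0x57 (blk 5, set 1) → VC-HIT  vc=[9, 7, 13]
10: 0x74 (blk 7, set 1) → VC-HIT  vc=[9, 5, 13]
11: 0x54 (blk 5, set 1) → VC-HIT  vc=[9, 7, 13]

MISSES = 4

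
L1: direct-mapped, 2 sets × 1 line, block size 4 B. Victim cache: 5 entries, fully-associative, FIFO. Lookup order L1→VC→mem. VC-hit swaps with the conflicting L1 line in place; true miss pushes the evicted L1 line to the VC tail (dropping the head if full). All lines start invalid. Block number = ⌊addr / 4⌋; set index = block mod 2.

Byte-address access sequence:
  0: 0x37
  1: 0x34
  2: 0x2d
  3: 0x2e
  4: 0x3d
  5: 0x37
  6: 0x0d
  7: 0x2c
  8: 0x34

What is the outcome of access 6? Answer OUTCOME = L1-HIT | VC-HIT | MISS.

  [0] addr=0x37 blk=13 s=1: MISS | VC []
  [1] addr=0x34 blk=13 s=1: L1-HIT | VC []
  [2] addr=0x2d blk=11 s=1: MISS | VC [13]
  [3] addr=0x2e blk=11 s=1: L1-HIT | VC [13]
  [4] addr=0x3d blk=15 s=1: MISS | VC [13, 11]
  [5] addr=0x37 blk=13 s=1: VC-HIT | VC [15, 11]
  [6] addr=0xd blk=3 s=1: MISS | VC [15, 11, 13]
  [7] addr=0x2c blk=11 s=1: VC-HIT | VC [15, 3, 13]
  [8] addr=0x34 blk=13 s=1: VC-HIT | VC [15, 3, 11]

OUTCOME = MISS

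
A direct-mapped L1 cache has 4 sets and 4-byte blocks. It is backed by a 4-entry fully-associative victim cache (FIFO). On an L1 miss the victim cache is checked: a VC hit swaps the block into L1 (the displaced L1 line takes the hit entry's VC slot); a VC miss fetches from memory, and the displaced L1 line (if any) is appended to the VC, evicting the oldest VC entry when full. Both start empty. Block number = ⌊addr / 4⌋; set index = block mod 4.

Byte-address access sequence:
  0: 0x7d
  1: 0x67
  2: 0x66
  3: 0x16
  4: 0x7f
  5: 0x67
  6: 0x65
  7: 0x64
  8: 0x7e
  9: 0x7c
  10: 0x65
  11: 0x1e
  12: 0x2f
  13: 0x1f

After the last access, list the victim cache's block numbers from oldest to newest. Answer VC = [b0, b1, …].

0: 0x7d (blk 31, set 3) → MISS  vc=[]
1: 0x67 (blk 25, set 1) → MISS  vc=[]
2: 0x66 (blk 25, set 1) → L1-HIT  vc=[]
3: 0x16 (blk 5, set 1) → MISS  vc=[25]
4: 0x7f (blk 31, set 3) → L1-HIT  vc=[25]
5: 0x67 (blk 25, set 1) → VC-HIT  vc=[5]
6: 0x65 (blk 25, set 1) → L1-HIT  vc=[5]
7: 0x64 (blk 25, set 1) → L1-HIT  vc=[5]
8: 0x7e (blk 31, set 3) → L1-HIT  vc=[5]
9: 0x7c (blk 31, set 3) → L1-HIT  vc=[5]
10: 0x65 (blk 25, set 1) → L1-HIT  vc=[5]
11: 0x1e (blk 7, set 3) → MISS  vc=[5, 31]
12: 0x2f (blk 11, set 3) → MISS  vc=[5, 31, 7]
13: 0x1f (blk 7, set 3) → VC-HIT  vc=[5, 31, 11]

VC = [5, 31, 11]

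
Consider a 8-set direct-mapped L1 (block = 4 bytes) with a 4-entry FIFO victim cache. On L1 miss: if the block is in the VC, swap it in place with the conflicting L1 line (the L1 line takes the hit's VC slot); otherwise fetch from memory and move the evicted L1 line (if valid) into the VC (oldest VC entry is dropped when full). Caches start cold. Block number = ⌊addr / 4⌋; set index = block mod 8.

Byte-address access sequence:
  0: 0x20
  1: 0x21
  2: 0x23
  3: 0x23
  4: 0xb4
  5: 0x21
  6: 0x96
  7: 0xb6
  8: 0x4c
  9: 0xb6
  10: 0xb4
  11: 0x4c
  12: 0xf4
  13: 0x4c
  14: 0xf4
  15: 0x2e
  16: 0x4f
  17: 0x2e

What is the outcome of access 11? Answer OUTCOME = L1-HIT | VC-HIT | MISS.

OUTCOME = L1-HIT

0: 0x20 (blk 8, set 0) → MISS  vc=[]
1: 0x21 (blk 8, set 0) → L1-HIT  vc=[]
2: 0x23 (blk 8, set 0) → L1-HIT  vc=[]
3: 0x23 (blk 8, set 0) → L1-HIT  vc=[]
4: 0xb4 (blk 45, set 5) → MISS  vc=[]
5: 0x21 (blk 8, set 0) → L1-HIT  vc=[]
6: 0x96 (blk 37, set 5) → MISS  vc=[45]
7: 0xb6 (blk 45, set 5) → VC-HIT  vc=[37]
8: 0x4c (blk 19, set 3) → MISS  vc=[37]
9: 0xb6 (blk 45, set 5) → L1-HIT  vc=[37]
10: 0xb4 (blk 45, set 5) → L1-HIT  vc=[37]
11: 0x4c (blk 19, set 3) → L1-HIT  vc=[37]
12: 0xf4 (blk 61, set 5) → MISS  vc=[37, 45]
13: 0x4c (blk 19, set 3) → L1-HIT  vc=[37, 45]
14: 0xf4 (blk 61, set 5) → L1-HIT  vc=[37, 45]
15: 0x2e (blk 11, set 3) → MISS  vc=[37, 45, 19]
16: 0x4f (blk 19, set 3) → VC-HIT  vc=[37, 45, 11]
17: 0x2e (blk 11, set 3) → VC-HIT  vc=[37, 45, 19]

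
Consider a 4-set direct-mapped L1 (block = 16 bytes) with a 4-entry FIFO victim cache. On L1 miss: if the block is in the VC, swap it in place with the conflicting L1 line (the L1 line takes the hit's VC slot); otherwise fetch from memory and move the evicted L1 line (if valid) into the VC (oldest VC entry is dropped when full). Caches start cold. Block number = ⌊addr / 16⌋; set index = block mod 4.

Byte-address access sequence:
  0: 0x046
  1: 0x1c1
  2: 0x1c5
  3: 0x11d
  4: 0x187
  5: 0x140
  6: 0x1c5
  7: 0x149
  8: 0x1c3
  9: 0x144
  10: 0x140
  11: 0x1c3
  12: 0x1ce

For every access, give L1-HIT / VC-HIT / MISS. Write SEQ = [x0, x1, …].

SEQ = [MISS, MISS, L1-HIT, MISS, MISS, MISS, VC-HIT, VC-HIT, VC-HIT, VC-HIT, L1-HIT, VC-HIT, L1-HIT]

0: 0x46 (blk 4, set 0) → MISS  vc=[]
1: 0x1c1 (blk 28, set 0) → MISS  vc=[4]
2: 0x1c5 (blk 28, set 0) → L1-HIT  vc=[4]
3: 0x11d (blk 17, set 1) → MISS  vc=[4]
4: 0x187 (blk 24, set 0) → MISS  vc=[4, 28]
5: 0x140 (blk 20, set 0) → MISS  vc=[4, 28, 24]
6: 0x1c5 (blk 28, set 0) → VC-HIT  vc=[4, 20, 24]
7: 0x149 (blk 20, set 0) → VC-HIT  vc=[4, 28, 24]
8: 0x1c3 (blk 28, set 0) → VC-HIT  vc=[4, 20, 24]
9: 0x144 (blk 20, set 0) → VC-HIT  vc=[4, 28, 24]
10: 0x140 (blk 20, set 0) → L1-HIT  vc=[4, 28, 24]
11: 0x1c3 (blk 28, set 0) → VC-HIT  vc=[4, 20, 24]
12: 0x1ce (blk 28, set 0) → L1-HIT  vc=[4, 20, 24]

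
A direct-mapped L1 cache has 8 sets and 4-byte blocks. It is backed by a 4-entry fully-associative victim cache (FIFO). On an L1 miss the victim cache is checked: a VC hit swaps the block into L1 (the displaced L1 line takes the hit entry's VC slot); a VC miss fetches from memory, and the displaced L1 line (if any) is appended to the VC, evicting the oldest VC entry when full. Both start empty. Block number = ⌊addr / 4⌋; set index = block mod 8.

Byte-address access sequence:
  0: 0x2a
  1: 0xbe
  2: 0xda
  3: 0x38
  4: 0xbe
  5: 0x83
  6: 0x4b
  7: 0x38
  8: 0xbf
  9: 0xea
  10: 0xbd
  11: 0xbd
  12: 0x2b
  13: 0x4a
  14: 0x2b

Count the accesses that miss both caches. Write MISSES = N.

MISSES = 7

0: 0x2a (blk 10, set 2) → MISS  vc=[]
1: 0xbe (blk 47, set 7) → MISS  vc=[]
2: 0xda (blk 54, set 6) → MISS  vc=[]
3: 0x38 (blk 14, set 6) → MISS  vc=[54]
4: 0xbe (blk 47, set 7) → L1-HIT  vc=[54]
5: 0x83 (blk 32, set 0) → MISS  vc=[54]
6: 0x4b (blk 18, set 2) → MISS  vc=[54, 10]
7: 0x38 (blk 14, set 6) → L1-HIT  vc=[54, 10]
8: 0xbf (blk 47, set 7) → L1-HIT  vc=[54, 10]
9: 0xea (blk 58, set 2) → MISS  vc=[54, 10, 18]
10: 0xbd (blk 47, set 7) → L1-HIT  vc=[54, 10, 18]
11: 0xbd (blk 47, set 7) → L1-HIT  vc=[54, 10, 18]
12: 0x2b (blk 10, set 2) → VC-HIT  vc=[54, 58, 18]
13: 0x4a (blk 18, set 2) → VC-HIT  vc=[54, 58, 10]
14: 0x2b (blk 10, set 2) → VC-HIT  vc=[54, 58, 18]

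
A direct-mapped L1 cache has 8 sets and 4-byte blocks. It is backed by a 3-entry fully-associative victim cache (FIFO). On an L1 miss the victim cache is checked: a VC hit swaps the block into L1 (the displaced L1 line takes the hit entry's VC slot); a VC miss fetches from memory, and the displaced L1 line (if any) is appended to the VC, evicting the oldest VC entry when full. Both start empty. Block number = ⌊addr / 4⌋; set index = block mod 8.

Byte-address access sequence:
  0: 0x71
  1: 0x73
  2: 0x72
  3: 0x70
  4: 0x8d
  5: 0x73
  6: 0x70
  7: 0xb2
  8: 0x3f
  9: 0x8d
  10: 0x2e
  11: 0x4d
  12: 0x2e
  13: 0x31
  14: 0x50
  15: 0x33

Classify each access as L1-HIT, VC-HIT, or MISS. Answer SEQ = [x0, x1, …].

SEQ = [MISS, L1-HIT, L1-HIT, L1-HIT, MISS, L1-HIT, L1-HIT, MISS, MISS, L1-HIT, MISS, MISS, VC-HIT, MISS, MISS, VC-HIT]

#0 0x71→b28/s4 MISS; vc=[]
#1 0x73→b28/s4 L1-HIT; vc=[]
#2 0x72→b28/s4 L1-HIT; vc=[]
#3 0x70→b28/s4 L1-HIT; vc=[]
#4 0x8d→b35/s3 MISS; vc=[]
#5 0x73→b28/s4 L1-HIT; vc=[]
#6 0x70→b28/s4 L1-HIT; vc=[]
#7 0xb2→b44/s4 MISS; vc=[28]
#8 0x3f→b15/s7 MISS; vc=[28]
#9 0x8d→b35/s3 L1-HIT; vc=[28]
#10 0x2e→b11/s3 MISS; vc=[28,35]
#11 0x4d→b19/s3 MISS; vc=[28,35,11]
#12 0x2e→b11/s3 VC-HIT; vc=[28,35,19]
#13 0x31→b12/s4 MISS; vc=[35,19,44]
#14 0x50→b20/s4 MISS; vc=[19,44,12]
#15 0x33→b12/s4 VC-HIT; vc=[19,44,20]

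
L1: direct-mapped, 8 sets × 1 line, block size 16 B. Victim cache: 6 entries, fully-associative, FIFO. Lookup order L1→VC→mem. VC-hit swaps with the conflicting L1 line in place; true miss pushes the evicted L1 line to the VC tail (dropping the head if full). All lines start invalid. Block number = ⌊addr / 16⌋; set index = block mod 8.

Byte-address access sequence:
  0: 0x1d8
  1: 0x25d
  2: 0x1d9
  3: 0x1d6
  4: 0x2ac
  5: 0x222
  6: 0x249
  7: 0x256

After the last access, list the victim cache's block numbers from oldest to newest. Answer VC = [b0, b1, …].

0: 0x1d8 (blk 29, set 5) → MISS  vc=[]
1: 0x25d (blk 37, set 5) → MISS  vc=[29]
2: 0x1d9 (blk 29, set 5) → VC-HIT  vc=[37]
3: 0x1d6 (blk 29, set 5) → L1-HIT  vc=[37]
4: 0x2ac (blk 42, set 2) → MISS  vc=[37]
5: 0x222 (blk 34, set 2) → MISS  vc=[37, 42]
6: 0x249 (blk 36, set 4) → MISS  vc=[37, 42]
7: 0x256 (blk 37, set 5) → VC-HIT  vc=[29, 42]

VC = [29, 42]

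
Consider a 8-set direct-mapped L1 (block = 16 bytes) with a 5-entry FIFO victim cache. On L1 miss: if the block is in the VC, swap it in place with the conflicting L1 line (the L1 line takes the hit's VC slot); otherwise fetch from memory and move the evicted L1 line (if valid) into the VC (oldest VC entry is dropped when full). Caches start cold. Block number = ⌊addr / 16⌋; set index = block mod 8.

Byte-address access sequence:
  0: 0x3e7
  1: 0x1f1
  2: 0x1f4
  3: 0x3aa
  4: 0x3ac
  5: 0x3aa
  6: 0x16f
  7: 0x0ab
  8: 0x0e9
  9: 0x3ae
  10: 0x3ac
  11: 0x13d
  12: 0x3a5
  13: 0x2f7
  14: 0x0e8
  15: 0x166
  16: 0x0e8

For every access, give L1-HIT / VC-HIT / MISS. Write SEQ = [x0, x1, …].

SEQ = [MISS, MISS, L1-HIT, MISS, L1-HIT, L1-HIT, MISS, MISS, MISS, VC-HIT, L1-HIT, MISS, L1-HIT, MISS, L1-HIT, VC-HIT, VC-HIT]

#0 0x3e7→b62/s6 MISS; vc=[]
#1 0x1f1→b31/s7 MISS; vc=[]
#2 0x1f4→b31/s7 L1-HIT; vc=[]
#3 0x3aa→b58/s2 MISS; vc=[]
#4 0x3ac→b58/s2 L1-HIT; vc=[]
#5 0x3aa→b58/s2 L1-HIT; vc=[]
#6 0x16f→b22/s6 MISS; vc=[62]
#7 0xab→b10/s2 MISS; vc=[62,58]
#8 0xe9→b14/s6 MISS; vc=[62,58,22]
#9 0x3ae→b58/s2 VC-HIT; vc=[62,10,22]
#10 0x3ac→b58/s2 L1-HIT; vc=[62,10,22]
#11 0x13d→b19/s3 MISS; vc=[62,10,22]
#12 0x3a5→b58/s2 L1-HIT; vc=[62,10,22]
#13 0x2f7→b47/s7 MISS; vc=[62,10,22,31]
#14 0xe8→b14/s6 L1-HIT; vc=[62,10,22,31]
#15 0x166→b22/s6 VC-HIT; vc=[62,10,14,31]
#16 0xe8→b14/s6 VC-HIT; vc=[62,10,22,31]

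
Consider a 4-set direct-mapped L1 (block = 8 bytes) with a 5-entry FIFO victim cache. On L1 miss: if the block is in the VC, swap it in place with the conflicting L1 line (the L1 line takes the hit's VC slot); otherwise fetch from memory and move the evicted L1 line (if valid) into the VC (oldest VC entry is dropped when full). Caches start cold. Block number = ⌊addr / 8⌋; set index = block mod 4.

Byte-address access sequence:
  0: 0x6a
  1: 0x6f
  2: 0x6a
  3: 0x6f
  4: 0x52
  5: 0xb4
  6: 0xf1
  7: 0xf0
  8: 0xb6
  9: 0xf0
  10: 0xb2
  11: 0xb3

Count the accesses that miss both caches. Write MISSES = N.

MISSES = 4

  [0] addr=0x6a blk=13 s=1: MISS | VC []
  [1] addr=0x6f blk=13 s=1: L1-HIT | VC []
  [2] addr=0x6a blk=13 s=1: L1-HIT | VC []
  [3] addr=0x6f blk=13 s=1: L1-HIT | VC []
  [4] addr=0x52 blk=10 s=2: MISS | VC []
  [5] addr=0xb4 blk=22 s=2: MISS | VC [10]
  [6] addr=0xf1 blk=30 s=2: MISS | VC [10, 22]
  [7] addr=0xf0 blk=30 s=2: L1-HIT | VC [10, 22]
  [8] addr=0xb6 blk=22 s=2: VC-HIT | VC [10, 30]
  [9] addr=0xf0 blk=30 s=2: VC-HIT | VC [10, 22]
  [10] addr=0xb2 blk=22 s=2: VC-HIT | VC [10, 30]
  [11] addr=0xb3 blk=22 s=2: L1-HIT | VC [10, 30]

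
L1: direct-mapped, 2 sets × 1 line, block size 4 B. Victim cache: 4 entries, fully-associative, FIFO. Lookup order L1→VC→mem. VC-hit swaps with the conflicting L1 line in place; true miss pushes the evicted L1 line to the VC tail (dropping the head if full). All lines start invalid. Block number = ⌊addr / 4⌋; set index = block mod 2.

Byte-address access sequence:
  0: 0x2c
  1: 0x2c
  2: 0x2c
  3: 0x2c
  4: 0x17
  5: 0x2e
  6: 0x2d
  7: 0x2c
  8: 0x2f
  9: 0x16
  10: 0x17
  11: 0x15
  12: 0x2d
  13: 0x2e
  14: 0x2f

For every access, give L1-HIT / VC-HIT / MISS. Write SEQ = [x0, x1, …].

#0 0x2c→b11/s1 MISS; vc=[]
#1 0x2c→b11/s1 L1-HIT; vc=[]
#2 0x2c→b11/s1 L1-HIT; vc=[]
#3 0x2c→b11/s1 L1-HIT; vc=[]
#4 0x17→b5/s1 MISS; vc=[11]
#5 0x2e→b11/s1 VC-HIT; vc=[5]
#6 0x2d→b11/s1 L1-HIT; vc=[5]
#7 0x2c→b11/s1 L1-HIT; vc=[5]
#8 0x2f→b11/s1 L1-HIT; vc=[5]
#9 0x16→b5/s1 VC-HIT; vc=[11]
#10 0x17→b5/s1 L1-HIT; vc=[11]
#11 0x15→b5/s1 L1-HIT; vc=[11]
#12 0x2d→b11/s1 VC-HIT; vc=[5]
#13 0x2e→b11/s1 L1-HIT; vc=[5]
#14 0x2f→b11/s1 L1-HIT; vc=[5]

SEQ = [MISS, L1-HIT, L1-HIT, L1-HIT, MISS, VC-HIT, L1-HIT, L1-HIT, L1-HIT, VC-HIT, L1-HIT, L1-HIT, VC-HIT, L1-HIT, L1-HIT]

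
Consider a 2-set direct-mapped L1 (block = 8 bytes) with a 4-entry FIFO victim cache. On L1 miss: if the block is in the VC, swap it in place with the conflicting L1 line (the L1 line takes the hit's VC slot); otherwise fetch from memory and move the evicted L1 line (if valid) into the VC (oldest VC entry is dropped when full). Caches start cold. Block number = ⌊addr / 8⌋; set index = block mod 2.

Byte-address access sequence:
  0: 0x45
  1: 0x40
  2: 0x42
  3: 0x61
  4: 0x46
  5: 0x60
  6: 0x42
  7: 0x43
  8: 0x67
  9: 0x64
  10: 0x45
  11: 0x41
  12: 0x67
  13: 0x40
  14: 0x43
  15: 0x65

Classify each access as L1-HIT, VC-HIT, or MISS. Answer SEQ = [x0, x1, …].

SEQ = [MISS, L1-HIT, L1-HIT, MISS, VC-HIT, VC-HIT, VC-HIT, L1-HIT, VC-HIT, L1-HIT, VC-HIT, L1-HIT, VC-HIT, VC-HIT, L1-HIT, VC-HIT]

  [0] addr=0x45 blk=8 s=0: MISS | VC []
  [1] addr=0x40 blk=8 s=0: L1-HIT | VC []
  [2] addr=0x42 blk=8 s=0: L1-HIT | VC []
  [3] addr=0x61 blk=12 s=0: MISS | VC [8]
  [4] addr=0x46 blk=8 s=0: VC-HIT | VC [12]
  [5] addr=0x60 blk=12 s=0: VC-HIT | VC [8]
  [6] addr=0x42 blk=8 s=0: VC-HIT | VC [12]
  [7] addr=0x43 blk=8 s=0: L1-HIT | VC [12]
  [8] addr=0x67 blk=12 s=0: VC-HIT | VC [8]
  [9] addr=0x64 blk=12 s=0: L1-HIT | VC [8]
  [10] addr=0x45 blk=8 s=0: VC-HIT | VC [12]
  [11] addr=0x41 blk=8 s=0: L1-HIT | VC [12]
  [12] addr=0x67 blk=12 s=0: VC-HIT | VC [8]
  [13] addr=0x40 blk=8 s=0: VC-HIT | VC [12]
  [14] addr=0x43 blk=8 s=0: L1-HIT | VC [12]
  [15] addr=0x65 blk=12 s=0: VC-HIT | VC [8]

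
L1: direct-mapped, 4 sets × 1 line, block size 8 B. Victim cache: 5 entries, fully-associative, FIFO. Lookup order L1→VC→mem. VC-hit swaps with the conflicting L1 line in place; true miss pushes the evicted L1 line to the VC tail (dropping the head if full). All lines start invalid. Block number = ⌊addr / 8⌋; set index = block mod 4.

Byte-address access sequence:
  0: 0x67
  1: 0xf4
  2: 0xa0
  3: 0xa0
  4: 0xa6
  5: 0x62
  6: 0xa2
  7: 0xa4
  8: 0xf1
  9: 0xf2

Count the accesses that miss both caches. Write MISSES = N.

  [0] addr=0x67 blk=12 s=0: MISS | VC []
  [1] addr=0xf4 blk=30 s=2: MISS | VC []
  [2] addr=0xa0 blk=20 s=0: MISS | VC [12]
  [3] addr=0xa0 blk=20 s=0: L1-HIT | VC [12]
  [4] addr=0xa6 blk=20 s=0: L1-HIT | VC [12]
  [5] addr=0x62 blk=12 s=0: VC-HIT | VC [20]
  [6] addr=0xa2 blk=20 s=0: VC-HIT | VC [12]
  [7] addr=0xa4 blk=20 s=0: L1-HIT | VC [12]
  [8] addr=0xf1 blk=30 s=2: L1-HIT | VC [12]
  [9] addr=0xf2 blk=30 s=2: L1-HIT | VC [12]

MISSES = 3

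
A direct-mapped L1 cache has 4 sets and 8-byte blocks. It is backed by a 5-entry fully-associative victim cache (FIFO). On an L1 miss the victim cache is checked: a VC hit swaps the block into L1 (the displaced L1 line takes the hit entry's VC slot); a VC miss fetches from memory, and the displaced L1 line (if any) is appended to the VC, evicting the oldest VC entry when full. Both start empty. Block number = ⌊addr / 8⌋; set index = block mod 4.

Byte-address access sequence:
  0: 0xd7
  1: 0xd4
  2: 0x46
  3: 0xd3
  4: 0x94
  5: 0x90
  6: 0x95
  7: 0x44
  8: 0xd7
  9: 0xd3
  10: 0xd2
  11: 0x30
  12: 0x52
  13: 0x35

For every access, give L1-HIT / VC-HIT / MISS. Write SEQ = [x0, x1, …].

0: 0xd7 (blk 26, set 2) → MISS  vc=[]
1: 0xd4 (blk 26, set 2) → L1-HIT  vc=[]
2: 0x46 (blk 8, set 0) → MISS  vc=[]
3: 0xd3 (blk 26, set 2) → L1-HIT  vc=[]
4: 0x94 (blk 18, set 2) → MISS  vc=[26]
5: 0x90 (blk 18, set 2) → L1-HIT  vc=[26]
6: 0x95 (blk 18, set 2) → L1-HIT  vc=[26]
7: 0x44 (blk 8, set 0) → L1-HIT  vc=[26]
8: 0xd7 (blk 26, set 2) → VC-HIT  vc=[18]
9: 0xd3 (blk 26, set 2) → L1-HIT  vc=[18]
10: 0xd2 (blk 26, set 2) → L1-HIT  vc=[18]
11: 0x30 (blk 6, set 2) → MISS  vc=[18, 26]
12: 0x52 (blk 10, set 2) → MISS  vc=[18, 26, 6]
13: 0x35 (blk 6, set 2) → VC-HIT  vc=[18, 26, 10]

SEQ = [MISS, L1-HIT, MISS, L1-HIT, MISS, L1-HIT, L1-HIT, L1-HIT, VC-HIT, L1-HIT, L1-HIT, MISS, MISS, VC-HIT]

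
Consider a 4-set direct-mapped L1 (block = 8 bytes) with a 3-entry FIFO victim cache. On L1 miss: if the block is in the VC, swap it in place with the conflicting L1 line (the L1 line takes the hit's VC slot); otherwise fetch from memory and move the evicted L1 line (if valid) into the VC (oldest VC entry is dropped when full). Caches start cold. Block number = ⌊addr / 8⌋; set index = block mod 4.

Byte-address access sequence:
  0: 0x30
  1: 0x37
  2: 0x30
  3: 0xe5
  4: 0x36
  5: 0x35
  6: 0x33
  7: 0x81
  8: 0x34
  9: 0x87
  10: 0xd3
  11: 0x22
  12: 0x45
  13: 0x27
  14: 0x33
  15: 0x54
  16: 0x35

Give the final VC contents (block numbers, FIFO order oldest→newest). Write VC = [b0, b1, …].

VC = [16, 8, 10]

#0 0x30→b6/s2 MISS; vc=[]
#1 0x37→b6/s2 L1-HIT; vc=[]
#2 0x30→b6/s2 L1-HIT; vc=[]
#3 0xe5→b28/s0 MISS; vc=[]
#4 0x36→b6/s2 L1-HIT; vc=[]
#5 0x35→b6/s2 L1-HIT; vc=[]
#6 0x33→b6/s2 L1-HIT; vc=[]
#7 0x81→b16/s0 MISS; vc=[28]
#8 0x34→b6/s2 L1-HIT; vc=[28]
#9 0x87→b16/s0 L1-HIT; vc=[28]
#10 0xd3→b26/s2 MISS; vc=[28,6]
#11 0x22→b4/s0 MISS; vc=[28,6,16]
#12 0x45→b8/s0 MISS; vc=[6,16,4]
#13 0x27→b4/s0 VC-HIT; vc=[6,16,8]
#14 0x33→b6/s2 VC-HIT; vc=[26,16,8]
#15 0x54→b10/s2 MISS; vc=[16,8,6]
#16 0x35→b6/s2 VC-HIT; vc=[16,8,10]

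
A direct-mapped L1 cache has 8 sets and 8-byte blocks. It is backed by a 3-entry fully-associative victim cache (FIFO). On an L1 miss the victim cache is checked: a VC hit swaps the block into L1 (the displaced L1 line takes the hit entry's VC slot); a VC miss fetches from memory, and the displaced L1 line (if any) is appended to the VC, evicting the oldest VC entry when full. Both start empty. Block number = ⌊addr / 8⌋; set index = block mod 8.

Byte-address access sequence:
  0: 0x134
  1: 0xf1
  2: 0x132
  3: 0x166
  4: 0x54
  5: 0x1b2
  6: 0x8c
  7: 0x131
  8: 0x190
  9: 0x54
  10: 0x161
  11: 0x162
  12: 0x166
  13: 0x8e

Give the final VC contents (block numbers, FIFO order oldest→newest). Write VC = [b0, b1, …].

VC = [30, 54, 50]

  [0] addr=0x134 blk=38 s=6: MISS | VC []
  [1] addr=0xf1 blk=30 s=6: MISS | VC [38]
  [2] addr=0x132 blk=38 s=6: VC-HIT | VC [30]
  [3] addr=0x166 blk=44 s=4: MISS | VC [30]
  [4] addr=0x54 blk=10 s=2: MISS | VC [30]
  [5] addr=0x1b2 blk=54 s=6: MISS | VC [30, 38]
  [6] addr=0x8c blk=17 s=1: MISS | VC [30, 38]
  [7] addr=0x131 blk=38 s=6: VC-HIT | VC [30, 54]
  [8] addr=0x190 blk=50 s=2: MISS | VC [30, 54, 10]
  [9] addr=0x54 blk=10 s=2: VC-HIT | VC [30, 54, 50]
  [10] addr=0x161 blk=44 s=4: L1-HIT | VC [30, 54, 50]
  [11] addr=0x162 blk=44 s=4: L1-HIT | VC [30, 54, 50]
  [12] addr=0x166 blk=44 s=4: L1-HIT | VC [30, 54, 50]
  [13] addr=0x8e blk=17 s=1: L1-HIT | VC [30, 54, 50]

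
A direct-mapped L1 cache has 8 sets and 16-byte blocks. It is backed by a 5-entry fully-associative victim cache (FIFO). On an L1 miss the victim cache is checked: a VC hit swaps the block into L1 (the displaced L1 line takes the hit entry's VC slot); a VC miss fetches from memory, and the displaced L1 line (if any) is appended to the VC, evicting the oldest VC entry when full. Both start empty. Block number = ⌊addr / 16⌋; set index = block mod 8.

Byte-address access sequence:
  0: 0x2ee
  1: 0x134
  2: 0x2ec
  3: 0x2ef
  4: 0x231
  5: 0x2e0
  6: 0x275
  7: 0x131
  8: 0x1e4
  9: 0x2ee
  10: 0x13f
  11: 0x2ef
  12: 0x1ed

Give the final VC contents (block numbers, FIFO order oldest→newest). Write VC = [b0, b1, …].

VC = [35, 46]

#0 0x2ee→b46/s6 MISS; vc=[]
#1 0x134→b19/s3 MISS; vc=[]
#2 0x2ec→b46/s6 L1-HIT; vc=[]
#3 0x2ef→b46/s6 L1-HIT; vc=[]
#4 0x231→b35/s3 MISS; vc=[19]
#5 0x2e0→b46/s6 L1-HIT; vc=[19]
#6 0x275→b39/s7 MISS; vc=[19]
#7 0x131→b19/s3 VC-HIT; vc=[35]
#8 0x1e4→b30/s6 MISS; vc=[35,46]
#9 0x2ee→b46/s6 VC-HIT; vc=[35,30]
#10 0x13f→b19/s3 L1-HIT; vc=[35,30]
#11 0x2ef→b46/s6 L1-HIT; vc=[35,30]
#12 0x1ed→b30/s6 VC-HIT; vc=[35,46]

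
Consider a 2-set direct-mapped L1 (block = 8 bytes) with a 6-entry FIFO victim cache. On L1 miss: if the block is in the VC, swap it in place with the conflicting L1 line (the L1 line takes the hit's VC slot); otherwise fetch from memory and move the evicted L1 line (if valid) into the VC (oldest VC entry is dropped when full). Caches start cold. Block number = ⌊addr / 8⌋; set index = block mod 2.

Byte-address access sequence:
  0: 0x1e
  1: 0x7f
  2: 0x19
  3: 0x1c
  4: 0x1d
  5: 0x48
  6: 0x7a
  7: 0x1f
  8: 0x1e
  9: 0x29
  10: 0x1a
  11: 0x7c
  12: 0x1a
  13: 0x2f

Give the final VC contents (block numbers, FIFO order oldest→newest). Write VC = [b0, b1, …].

#0 0x1e→b3/s1 MISS; vc=[]
#1 0x7f→b15/s1 MISS; vc=[3]
#2 0x19→b3/s1 VC-HIT; vc=[15]
#3 0x1c→b3/s1 L1-HIT; vc=[15]
#4 0x1d→b3/s1 L1-HIT; vc=[15]
#5 0x48→b9/s1 MISS; vc=[15,3]
#6 0x7a→b15/s1 VC-HIT; vc=[9,3]
#7 0x1f→b3/s1 VC-HIT; vc=[9,15]
#8 0x1e→b3/s1 L1-HIT; vc=[9,15]
#9 0x29→b5/s1 MISS; vc=[9,15,3]
#10 0x1a→b3/s1 VC-HIT; vc=[9,15,5]
#11 0x7c→b15/s1 VC-HIT; vc=[9,3,5]
#12 0x1a→b3/s1 VC-HIT; vc=[9,15,5]
#13 0x2f→b5/s1 VC-HIT; vc=[9,15,3]

VC = [9, 15, 3]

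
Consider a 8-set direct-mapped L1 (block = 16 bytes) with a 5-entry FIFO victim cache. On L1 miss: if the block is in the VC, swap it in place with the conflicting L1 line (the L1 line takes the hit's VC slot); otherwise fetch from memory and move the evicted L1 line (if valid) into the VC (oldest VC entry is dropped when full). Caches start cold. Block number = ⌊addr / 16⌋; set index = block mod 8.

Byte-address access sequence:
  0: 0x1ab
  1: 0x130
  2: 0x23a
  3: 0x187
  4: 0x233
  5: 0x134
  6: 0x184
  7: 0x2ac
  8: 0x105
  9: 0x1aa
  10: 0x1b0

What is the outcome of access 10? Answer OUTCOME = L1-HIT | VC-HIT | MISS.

OUTCOME = MISS

0: 0x1ab (blk 26, set 2) → MISS  vc=[]
1: 0x130 (blk 19, set 3) → MISS  vc=[]
2: 0x23a (blk 35, set 3) → MISS  vc=[19]
3: 0x187 (blk 24, set 0) → MISS  vc=[19]
4: 0x233 (blk 35, set 3) → L1-HIT  vc=[19]
5: 0x134 (blk 19, set 3) → VC-HIT  vc=[35]
6: 0x184 (blk 24, set 0) → L1-HIT  vc=[35]
7: 0x2ac (blk 42, set 2) → MISS  vc=[35, 26]
8: 0x105 (blk 16, set 0) → MISS  vc=[35, 26, 24]
9: 0x1aa (blk 26, set 2) → VC-HIT  vc=[35, 42, 24]
10: 0x1b0 (blk 27, set 3) → MISS  vc=[35, 42, 24, 19]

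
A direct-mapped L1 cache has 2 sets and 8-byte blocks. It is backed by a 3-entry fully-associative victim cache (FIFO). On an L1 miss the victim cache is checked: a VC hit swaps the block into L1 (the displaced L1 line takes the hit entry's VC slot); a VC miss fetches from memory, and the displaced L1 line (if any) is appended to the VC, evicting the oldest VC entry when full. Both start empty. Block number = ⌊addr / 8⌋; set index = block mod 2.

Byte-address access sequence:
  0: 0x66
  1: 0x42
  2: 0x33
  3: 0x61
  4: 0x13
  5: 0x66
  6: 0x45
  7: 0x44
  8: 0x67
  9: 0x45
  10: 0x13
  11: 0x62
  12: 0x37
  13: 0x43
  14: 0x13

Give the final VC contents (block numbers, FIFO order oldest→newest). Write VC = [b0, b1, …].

VC = [12, 8, 6]

0: 0x66 (blk 12, set 0) → MISS  vc=[]
1: 0x42 (blk 8, set 0) → MISS  vc=[12]
2: 0x33 (blk 6, set 0) → MISS  vc=[12, 8]
3: 0x61 (blk 12, set 0) → VC-HIT  vc=[6, 8]
4: 0x13 (blk 2, set 0) → MISS  vc=[6, 8, 12]
5: 0x66 (blk 12, set 0) → VC-HIT  vc=[6, 8, 2]
6: 0x45 (blk 8, set 0) → VC-HIT  vc=[6, 12, 2]
7: 0x44 (blk 8, set 0) → L1-HIT  vc=[6, 12, 2]
8: 0x67 (blk 12, set 0) → VC-HIT  vc=[6, 8, 2]
9: 0x45 (blk 8, set 0) → VC-HIT  vc=[6, 12, 2]
10: 0x13 (blk 2, set 0) → VC-HIT  vc=[6, 12, 8]
11: 0x62 (blk 12, set 0) → VC-HIT  vc=[6, 2, 8]
12: 0x37 (blk 6, set 0) → VC-HIT  vc=[12, 2, 8]
13: 0x43 (blk 8, set 0) → VC-HIT  vc=[12, 2, 6]
14: 0x13 (blk 2, set 0) → VC-HIT  vc=[12, 8, 6]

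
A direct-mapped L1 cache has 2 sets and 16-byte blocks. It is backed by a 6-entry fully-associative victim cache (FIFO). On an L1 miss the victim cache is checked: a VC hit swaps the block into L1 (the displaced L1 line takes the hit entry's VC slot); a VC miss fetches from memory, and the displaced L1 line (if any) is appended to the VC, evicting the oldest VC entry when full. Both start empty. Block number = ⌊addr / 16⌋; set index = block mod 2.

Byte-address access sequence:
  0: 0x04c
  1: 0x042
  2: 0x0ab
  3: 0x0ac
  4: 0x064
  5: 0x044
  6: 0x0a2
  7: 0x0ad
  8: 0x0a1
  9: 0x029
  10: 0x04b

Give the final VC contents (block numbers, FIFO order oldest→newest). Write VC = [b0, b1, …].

#0 0x4c→b4/s0 MISS; vc=[]
#1 0x42→b4/s0 L1-HIT; vc=[]
#2 0xab→b10/s0 MISS; vc=[4]
#3 0xac→b10/s0 L1-HIT; vc=[4]
#4 0x64→b6/s0 MISS; vc=[4,10]
#5 0x44→b4/s0 VC-HIT; vc=[6,10]
#6 0xa2→b10/s0 VC-HIT; vc=[6,4]
#7 0xad→b10/s0 L1-HIT; vc=[6,4]
#8 0xa1→b10/s0 L1-HIT; vc=[6,4]
#9 0x29→b2/s0 MISS; vc=[6,4,10]
#10 0x4b→b4/s0 VC-HIT; vc=[6,2,10]

VC = [6, 2, 10]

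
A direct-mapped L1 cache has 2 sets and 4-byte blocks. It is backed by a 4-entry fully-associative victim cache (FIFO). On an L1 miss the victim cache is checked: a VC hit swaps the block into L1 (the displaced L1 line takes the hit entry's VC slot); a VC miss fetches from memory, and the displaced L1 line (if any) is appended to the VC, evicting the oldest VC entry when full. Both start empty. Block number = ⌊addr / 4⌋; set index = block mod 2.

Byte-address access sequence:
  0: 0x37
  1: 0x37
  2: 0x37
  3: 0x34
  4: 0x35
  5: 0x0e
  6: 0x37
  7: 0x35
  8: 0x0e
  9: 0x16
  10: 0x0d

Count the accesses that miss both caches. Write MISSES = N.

MISSES = 3

0: 0x37 (blk 13, set 1) → MISS  vc=[]
1: 0x37 (blk 13, set 1) → L1-HIT  vc=[]
2: 0x37 (blk 13, set 1) → L1-HIT  vc=[]
3: 0x34 (blk 13, set 1) → L1-HIT  vc=[]
4: 0x35 (blk 13, set 1) → L1-HIT  vc=[]
5: 0xe (blk 3, set 1) → MISS  vc=[13]
6: 0x37 (blk 13, set 1) → VC-HIT  vc=[3]
7: 0x35 (blk 13, set 1) → L1-HIT  vc=[3]
8: 0xe (blk 3, set 1) → VC-HIT  vc=[13]
9: 0x16 (blk 5, set 1) → MISS  vc=[13, 3]
10: 0xd (blk 3, set 1) → VC-HIT  vc=[13, 5]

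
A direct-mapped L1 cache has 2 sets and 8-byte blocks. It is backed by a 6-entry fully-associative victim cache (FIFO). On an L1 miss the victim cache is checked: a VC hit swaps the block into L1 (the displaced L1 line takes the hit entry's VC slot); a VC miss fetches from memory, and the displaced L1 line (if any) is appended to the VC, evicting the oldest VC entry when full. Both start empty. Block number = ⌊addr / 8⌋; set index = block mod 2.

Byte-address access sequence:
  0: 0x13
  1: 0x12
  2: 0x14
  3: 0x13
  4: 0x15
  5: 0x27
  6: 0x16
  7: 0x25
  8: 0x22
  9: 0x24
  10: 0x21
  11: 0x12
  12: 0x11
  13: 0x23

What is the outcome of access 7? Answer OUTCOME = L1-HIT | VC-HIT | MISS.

0: 0x13 (blk 2, set 0) → MISS  vc=[]
1: 0x12 (blk 2, set 0) → L1-HIT  vc=[]
2: 0x14 (blk 2, set 0) → L1-HIT  vc=[]
3: 0x13 (blk 2, set 0) → L1-HIT  vc=[]
4: 0x15 (blk 2, set 0) → L1-HIT  vc=[]
5: 0x27 (blk 4, set 0) → MISS  vc=[2]
6: 0x16 (blk 2, set 0) → VC-HIT  vc=[4]
7: 0x25 (blk 4, set 0) → VC-HIT  vc=[2]
8: 0x22 (blk 4, set 0) → L1-HIT  vc=[2]
9: 0x24 (blk 4, set 0) → L1-HIT  vc=[2]
10: 0x21 (blk 4, set 0) → L1-HIT  vc=[2]
11: 0x12 (blk 2, set 0) → VC-HIT  vc=[4]
12: 0x11 (blk 2, set 0) → L1-HIT  vc=[4]
13: 0x23 (blk 4, set 0) → VC-HIT  vc=[2]

OUTCOME = VC-HIT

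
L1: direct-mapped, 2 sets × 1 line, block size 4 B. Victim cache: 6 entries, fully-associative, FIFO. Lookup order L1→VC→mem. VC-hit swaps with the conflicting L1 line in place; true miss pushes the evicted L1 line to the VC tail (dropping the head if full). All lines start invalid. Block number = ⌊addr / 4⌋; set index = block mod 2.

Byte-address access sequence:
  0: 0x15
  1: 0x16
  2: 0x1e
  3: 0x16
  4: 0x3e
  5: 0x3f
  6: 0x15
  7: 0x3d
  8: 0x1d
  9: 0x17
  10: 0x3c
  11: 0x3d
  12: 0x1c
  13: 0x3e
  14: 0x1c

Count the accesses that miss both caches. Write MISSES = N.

MISSES = 3

  [0] addr=0x15 blk=5 s=1: MISS | VC []
  [1] addr=0x16 blk=5 s=1: L1-HIT | VC []
  [2] addr=0x1e blk=7 s=1: MISS | VC [5]
  [3] addr=0x16 blk=5 s=1: VC-HIT | VC [7]
  [4] addr=0x3e blk=15 s=1: MISS | VC [7, 5]
  [5] addr=0x3f blk=15 s=1: L1-HIT | VC [7, 5]
  [6] addr=0x15 blk=5 s=1: VC-HIT | VC [7, 15]
  [7] addr=0x3d blk=15 s=1: VC-HIT | VC [7, 5]
  [8] addr=0x1d blk=7 s=1: VC-HIT | VC [15, 5]
  [9] addr=0x17 blk=5 s=1: VC-HIT | VC [15, 7]
  [10] addr=0x3c blk=15 s=1: VC-HIT | VC [5, 7]
  [11] addr=0x3d blk=15 s=1: L1-HIT | VC [5, 7]
  [12] addr=0x1c blk=7 s=1: VC-HIT | VC [5, 15]
  [13] addr=0x3e blk=15 s=1: VC-HIT | VC [5, 7]
  [14] addr=0x1c blk=7 s=1: VC-HIT | VC [5, 15]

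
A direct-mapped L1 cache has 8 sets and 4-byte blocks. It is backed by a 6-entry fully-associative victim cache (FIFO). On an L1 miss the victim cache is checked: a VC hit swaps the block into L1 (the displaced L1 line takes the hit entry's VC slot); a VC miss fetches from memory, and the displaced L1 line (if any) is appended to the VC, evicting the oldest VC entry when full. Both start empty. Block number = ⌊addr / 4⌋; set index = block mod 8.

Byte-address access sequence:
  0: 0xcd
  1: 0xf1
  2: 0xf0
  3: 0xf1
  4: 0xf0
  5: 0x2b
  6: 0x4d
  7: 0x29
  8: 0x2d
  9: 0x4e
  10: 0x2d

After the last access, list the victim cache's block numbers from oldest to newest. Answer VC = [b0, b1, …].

VC = [51, 19]

#0 0xcd→b51/s3 MISS; vc=[]
#1 0xf1→b60/s4 MISS; vc=[]
#2 0xf0→b60/s4 L1-HIT; vc=[]
#3 0xf1→b60/s4 L1-HIT; vc=[]
#4 0xf0→b60/s4 L1-HIT; vc=[]
#5 0x2b→b10/s2 MISS; vc=[]
#6 0x4d→b19/s3 MISS; vc=[51]
#7 0x29→b10/s2 L1-HIT; vc=[51]
#8 0x2d→b11/s3 MISS; vc=[51,19]
#9 0x4e→b19/s3 VC-HIT; vc=[51,11]
#10 0x2d→b11/s3 VC-HIT; vc=[51,19]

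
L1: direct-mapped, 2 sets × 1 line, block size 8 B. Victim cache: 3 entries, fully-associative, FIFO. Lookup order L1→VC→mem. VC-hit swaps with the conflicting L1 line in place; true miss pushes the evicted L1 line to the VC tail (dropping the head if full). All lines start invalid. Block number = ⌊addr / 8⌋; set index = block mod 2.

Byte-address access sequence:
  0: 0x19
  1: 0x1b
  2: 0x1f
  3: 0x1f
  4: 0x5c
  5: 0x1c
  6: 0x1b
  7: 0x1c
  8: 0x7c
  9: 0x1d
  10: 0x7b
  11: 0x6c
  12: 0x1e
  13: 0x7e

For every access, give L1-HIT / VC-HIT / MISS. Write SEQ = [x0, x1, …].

SEQ = [MISS, L1-HIT, L1-HIT, L1-HIT, MISS, VC-HIT, L1-HIT, L1-HIT, MISS, VC-HIT, VC-HIT, MISS, VC-HIT, VC-HIT]

  [0] addr=0x19 blk=3 s=1: MISS | VC []
  [1] addr=0x1b blk=3 s=1: L1-HIT | VC []
  [2] addr=0x1f blk=3 s=1: L1-HIT | VC []
  [3] addr=0x1f blk=3 s=1: L1-HIT | VC []
  [4] addr=0x5c blk=11 s=1: MISS | VC [3]
  [5] addr=0x1c blk=3 s=1: VC-HIT | VC [11]
  [6] addr=0x1b blk=3 s=1: L1-HIT | VC [11]
  [7] addr=0x1c blk=3 s=1: L1-HIT | VC [11]
  [8] addr=0x7c blk=15 s=1: MISS | VC [11, 3]
  [9] addr=0x1d blk=3 s=1: VC-HIT | VC [11, 15]
  [10] addr=0x7b blk=15 s=1: VC-HIT | VC [11, 3]
  [11] addr=0x6c blk=13 s=1: MISS | VC [11, 3, 15]
  [12] addr=0x1e blk=3 s=1: VC-HIT | VC [11, 13, 15]
  [13] addr=0x7e blk=15 s=1: VC-HIT | VC [11, 13, 3]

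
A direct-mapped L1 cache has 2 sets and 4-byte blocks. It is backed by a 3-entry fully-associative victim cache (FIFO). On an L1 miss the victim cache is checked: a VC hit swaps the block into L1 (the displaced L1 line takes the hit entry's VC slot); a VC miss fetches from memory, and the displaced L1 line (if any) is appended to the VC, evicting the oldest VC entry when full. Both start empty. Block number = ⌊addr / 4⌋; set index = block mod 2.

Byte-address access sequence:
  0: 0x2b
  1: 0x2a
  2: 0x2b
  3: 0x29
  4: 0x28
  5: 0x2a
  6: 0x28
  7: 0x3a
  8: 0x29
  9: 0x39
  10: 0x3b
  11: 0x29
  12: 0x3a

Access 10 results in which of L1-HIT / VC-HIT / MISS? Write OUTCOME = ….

#0 0x2b→b10/s0 MISS; vc=[]
#1 0x2a→b10/s0 L1-HIT; vc=[]
#2 0x2b→b10/s0 L1-HIT; vc=[]
#3 0x29→b10/s0 L1-HIT; vc=[]
#4 0x28→b10/s0 L1-HIT; vc=[]
#5 0x2a→b10/s0 L1-HIT; vc=[]
#6 0x28→b10/s0 L1-HIT; vc=[]
#7 0x3a→b14/s0 MISS; vc=[10]
#8 0x29→b10/s0 VC-HIT; vc=[14]
#9 0x39→b14/s0 VC-HIT; vc=[10]
#10 0x3b→b14/s0 L1-HIT; vc=[10]
#11 0x29→b10/s0 VC-HIT; vc=[14]
#12 0x3a→b14/s0 VC-HIT; vc=[10]

OUTCOME = L1-HIT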